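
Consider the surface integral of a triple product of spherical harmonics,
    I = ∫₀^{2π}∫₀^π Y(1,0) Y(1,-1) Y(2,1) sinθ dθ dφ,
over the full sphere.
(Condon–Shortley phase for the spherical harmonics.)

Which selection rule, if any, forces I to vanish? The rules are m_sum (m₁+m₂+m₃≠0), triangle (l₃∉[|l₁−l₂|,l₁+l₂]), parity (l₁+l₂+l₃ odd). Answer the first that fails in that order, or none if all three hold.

m₁+m₂+m₃ = 0 − 1 + 1 = 0  ✓
triangle: |1−1|=0 ≤ l₃=2 ≤ 1+1=2  ✓
parity: l₁+l₂+l₃ = 4 is even  ✓

none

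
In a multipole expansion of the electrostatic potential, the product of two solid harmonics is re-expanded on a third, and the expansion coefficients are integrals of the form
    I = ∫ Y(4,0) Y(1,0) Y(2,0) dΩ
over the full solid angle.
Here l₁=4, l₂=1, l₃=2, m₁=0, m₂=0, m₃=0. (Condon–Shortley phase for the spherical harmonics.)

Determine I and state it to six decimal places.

l₃=2 ∉ [3,5] — triangle fails ⇒ I = 0

0.000000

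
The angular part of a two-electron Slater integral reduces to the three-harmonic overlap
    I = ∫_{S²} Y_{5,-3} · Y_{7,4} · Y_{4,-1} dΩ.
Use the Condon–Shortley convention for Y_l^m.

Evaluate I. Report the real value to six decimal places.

Rules hold: Σm=0, L=16 even, 2≤4≤12.
N = 11·15·9 = 1485
Δ = 8!·2!·6!/17! = 1/6126120
Racah Σ t=3..5: t=3:−1/69120 t=4:+1/20736 t=5:−1/69120 = 1/51840
⇒ 3j(5 7 4; 0 0 0)² = 280/21879, sgn +1
Racah Σ t=6..8: t=6:+1/345600 t=7:−1/241920 t=8:+1/2903040 = -13/14515200
⇒ 3j(5 7 4; -3 4 -1)² = 13/7140, sgn +1
4πI² = N·(3j₀)²·(3jₘ)² = 10/289
I = +1·√(0.0346021/4π) = 0.05247424

0.052474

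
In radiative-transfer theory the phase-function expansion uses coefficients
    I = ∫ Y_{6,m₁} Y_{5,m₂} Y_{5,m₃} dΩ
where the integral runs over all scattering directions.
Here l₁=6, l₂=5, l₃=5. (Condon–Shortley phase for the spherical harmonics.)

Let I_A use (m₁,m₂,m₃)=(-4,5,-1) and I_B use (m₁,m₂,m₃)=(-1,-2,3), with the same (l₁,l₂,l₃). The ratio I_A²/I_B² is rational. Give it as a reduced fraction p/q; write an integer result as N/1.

Same 6,5,5: normalisation and zero-m 3j drop out of the ratio.
A: Δ: 6! 6! 4! / 17! → 1/28588560; sum: t=6:+1/829440 = 1/829440; 3j²(6 5 5; -4 5 -1) = Δ·Π!·Σ² = 225/9724  (sign +1)
B: Δ: 6! 6! 4! / 17! → 1/28588560; sum: t=1:−1/345600 t=2:+1/34560 t=3:−1/41472 = 1/518400; 3j²(6 5 5; -1 -2 3) = Δ·Π!·Σ² = 7/36465  (sign +1)
I_A²/I_B² = (225/9724)/(7/36465) = 3375/28

3375/28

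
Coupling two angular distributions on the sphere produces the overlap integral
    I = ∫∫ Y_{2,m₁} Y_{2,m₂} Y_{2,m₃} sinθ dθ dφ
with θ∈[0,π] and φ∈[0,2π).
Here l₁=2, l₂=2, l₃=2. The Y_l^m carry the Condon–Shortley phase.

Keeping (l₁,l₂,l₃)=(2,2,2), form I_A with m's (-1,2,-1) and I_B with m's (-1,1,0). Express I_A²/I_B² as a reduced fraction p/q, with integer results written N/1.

6/1

Shared (l₁,l₂,l₃)=(2,2,2): N and (l;000)² cancel in I_A²/I_B².
A: Δ = 2!·2!·2!/7! = 1/630; Racah Σ t=2..2: t=2:+1/4 = 1/4; ⇒ 3j(2 2 2; -1 2 -1)² = 3/35, sgn -1
B: Δ = 2!·2!·2!/7! = 1/630; Racah Σ t=1..2: t=1:−1/4 t=2:+1/2 = 1/4; ⇒ 3j(2 2 2; -1 1 0)² = 1/70, sgn +1
I_A²/I_B² = (3/35)/(1/70) = 6/1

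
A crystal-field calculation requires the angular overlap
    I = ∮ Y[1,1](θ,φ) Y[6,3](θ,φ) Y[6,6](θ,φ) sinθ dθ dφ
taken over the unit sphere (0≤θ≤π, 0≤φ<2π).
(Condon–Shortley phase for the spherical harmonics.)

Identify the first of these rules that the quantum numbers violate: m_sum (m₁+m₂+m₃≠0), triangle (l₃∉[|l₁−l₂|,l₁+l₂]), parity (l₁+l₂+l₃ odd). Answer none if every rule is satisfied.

m_sum

m₁+m₂+m₃ = 1 + 3 + 6 = 10  ✗
triangle: |1−6|=5 ≤ l₃=6 ≤ 1+6=7
parity: l₁+l₂+l₃ = 13 is odd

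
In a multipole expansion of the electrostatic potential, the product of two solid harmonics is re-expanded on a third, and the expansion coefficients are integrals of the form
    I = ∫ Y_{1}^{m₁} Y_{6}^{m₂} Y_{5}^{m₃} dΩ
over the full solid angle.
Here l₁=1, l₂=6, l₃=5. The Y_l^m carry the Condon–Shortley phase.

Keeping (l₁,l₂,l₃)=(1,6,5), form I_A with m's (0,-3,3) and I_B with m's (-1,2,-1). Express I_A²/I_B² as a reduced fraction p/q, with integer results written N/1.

l's match ⇒ only the (l;m) 3-j factors differ between A and B.
A: triangle coeff Δ(1,6,5) = 1/858; Σ_t [1,1]: t=1:−1/80640 = -1/80640; (3j)²=9/286 [(1 6 5; 0 -3 3)], sign=-1
B: triangle coeff Δ(1,6,5) = 1/858; Σ_t [2,2]: t=2:+1/34560 = 1/34560; (3j)²=14/429 [(1 6 5; -1 2 -1)], sign=+1
I_A²/I_B² = (9/286)/(14/429) = 27/28

27/28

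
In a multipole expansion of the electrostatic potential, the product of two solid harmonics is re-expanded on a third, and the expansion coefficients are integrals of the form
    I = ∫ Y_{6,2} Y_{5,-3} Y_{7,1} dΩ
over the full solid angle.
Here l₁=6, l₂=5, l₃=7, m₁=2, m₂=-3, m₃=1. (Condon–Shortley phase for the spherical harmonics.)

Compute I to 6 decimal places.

0.025664

Rules hold: Σm=0, L=18 even, 1≤7≤11.
N = 13·11·15 = 2145
Δ = 4!·8!·6!/19! = 1/174594420
Racah Σ t=0..4: t=0:+1/4147200 t=1:−1/207360 t=2:+1/82944 t=3:−1/207360 t=4:+1/4147200 = 1/345600
⇒ 3j(6 5 7; 0 0 0)² = 420/46189, sgn -1
Racah Σ t=0..2: t=0:+1/663552 t=1:−1/518400 t=2:+1/4147200 = -1/5529600
⇒ 3j(6 5 7; 2 -3 1)² = 98/230945, sgn -1
4πI² = N·(3j₀)²·(3jₘ)² = 123480/14919047
I = +1·√(0.00827667/4π) = 0.02566391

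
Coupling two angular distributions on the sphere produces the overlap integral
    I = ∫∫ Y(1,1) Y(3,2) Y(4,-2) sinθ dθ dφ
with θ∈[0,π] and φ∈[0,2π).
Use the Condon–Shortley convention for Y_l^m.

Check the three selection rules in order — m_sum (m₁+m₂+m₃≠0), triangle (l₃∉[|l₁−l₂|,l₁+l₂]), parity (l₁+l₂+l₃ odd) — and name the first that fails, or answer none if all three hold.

m₁+m₂+m₃ = 1 + 2 − 2 = 1  ✗
triangle: |1−3|=2 ≤ l₃=4 ≤ 1+3=4
parity: l₁+l₂+l₃ = 8 is even

m_sum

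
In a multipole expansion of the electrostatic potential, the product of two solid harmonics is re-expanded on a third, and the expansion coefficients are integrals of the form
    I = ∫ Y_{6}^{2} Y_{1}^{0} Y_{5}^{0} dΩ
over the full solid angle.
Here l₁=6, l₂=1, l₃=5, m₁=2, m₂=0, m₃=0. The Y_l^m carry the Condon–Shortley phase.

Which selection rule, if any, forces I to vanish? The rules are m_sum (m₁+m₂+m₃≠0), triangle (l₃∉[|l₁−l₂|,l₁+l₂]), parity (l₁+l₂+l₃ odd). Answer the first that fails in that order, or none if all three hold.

m_sum

m₁+m₂+m₃ = 2 + 0 + 0 = 2  ✗
triangle: |6−1|=5 ≤ l₃=5 ≤ 6+1=7
parity: l₁+l₂+l₃ = 12 is even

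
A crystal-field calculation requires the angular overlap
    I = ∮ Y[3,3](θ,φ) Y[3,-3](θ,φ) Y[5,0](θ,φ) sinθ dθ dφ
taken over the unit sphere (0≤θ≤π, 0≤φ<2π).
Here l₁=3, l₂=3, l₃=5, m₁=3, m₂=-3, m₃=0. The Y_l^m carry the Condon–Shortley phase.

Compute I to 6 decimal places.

L=11 odd ⇒ parity kills the (l;000) factor ⇒ I = 0

0.000000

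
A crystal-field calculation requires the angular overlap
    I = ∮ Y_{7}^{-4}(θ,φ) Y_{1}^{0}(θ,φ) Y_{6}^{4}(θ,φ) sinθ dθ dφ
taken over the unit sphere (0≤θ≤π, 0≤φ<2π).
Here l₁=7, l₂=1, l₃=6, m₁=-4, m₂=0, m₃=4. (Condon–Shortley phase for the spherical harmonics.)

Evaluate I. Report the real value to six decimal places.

0.201000

Checks pass: Σm=0; 14 even; l₃=6∈[6,8].
(2·7+1)(2·1+1)(2·6+1) = 585
Δ: 2! 12! 0! / 15! → 1/1365
sum: t=1:−1/518400 = -1/518400
3j²(7 1 6; 0 0 0) = Δ·Π!·Σ² = 7/195  (sign -1)
sum: t=1:−1/7257600 = -1/7257600
3j²(7 1 6; -4 0 4) = Δ·Π!·Σ² = 11/455  (sign -1)
combine: 4πI² = 585·7/195·11/455 = 33/65
take √, sign +1: I = 0.20099968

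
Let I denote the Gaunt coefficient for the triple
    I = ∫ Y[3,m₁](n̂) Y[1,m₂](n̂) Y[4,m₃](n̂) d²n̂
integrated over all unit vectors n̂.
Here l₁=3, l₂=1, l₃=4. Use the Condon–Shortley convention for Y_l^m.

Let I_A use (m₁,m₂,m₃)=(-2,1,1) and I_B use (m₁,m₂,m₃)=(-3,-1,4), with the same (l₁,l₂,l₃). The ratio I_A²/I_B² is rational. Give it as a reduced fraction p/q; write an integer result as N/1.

Shared (l₁,l₂,l₃)=(3,1,4): N and (l;000)² cancel in I_A²/I_B².
A: Δ = 0!·6!·2!/9! = 1/252; Racah Σ t=0..0: t=0:+1/240 = 1/240; ⇒ 3j(3 1 4; -2 1 1)² = 1/84, sgn -1
B: Δ = 0!·6!·2!/9! = 1/252; Racah Σ t=0..0: t=0:+1/1440 = 1/1440; ⇒ 3j(3 1 4; -3 -1 4)² = 1/9, sgn +1
I_A²/I_B² = (1/84)/(1/9) = 3/28

3/28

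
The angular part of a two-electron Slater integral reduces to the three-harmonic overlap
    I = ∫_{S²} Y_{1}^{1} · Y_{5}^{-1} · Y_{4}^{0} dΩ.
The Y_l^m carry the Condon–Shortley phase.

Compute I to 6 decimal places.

m-sum 0 ✓  L=10 even ✓  4≤4≤6 ✓
Π(2lᵢ+1) = 3×11×9 = 297
triangle coeff Δ(1,5,4) = 1/495
Σ_t [1,1]: t=1:−1/576 = -1/576
(3j)²=5/99 [(1 5 4; 0 0 0)], sign=-1
Σ_t [0,0]: t=0:+1/1152 = 1/1152
(3j)²=1/33 [(1 5 4; 1 -1 0)], sign=+1
⇒ 4πI² = 5/11
I = (-1)√(5/11/(4π)) = -0.19018827

-0.190188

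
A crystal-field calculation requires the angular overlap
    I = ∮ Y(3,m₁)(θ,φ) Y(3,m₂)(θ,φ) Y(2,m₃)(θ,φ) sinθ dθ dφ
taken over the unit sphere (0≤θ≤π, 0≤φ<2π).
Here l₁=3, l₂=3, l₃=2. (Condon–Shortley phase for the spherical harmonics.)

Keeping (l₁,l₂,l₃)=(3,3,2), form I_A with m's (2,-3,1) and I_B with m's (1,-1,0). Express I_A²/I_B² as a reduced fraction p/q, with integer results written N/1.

Same 3,3,2: normalisation and zero-m 3j drop out of the ratio.
A: Δ: 4! 2! 2! / 9! → 1/3780; sum: t=0:+1/48 = 1/48; 3j²(3 3 2; 2 -3 1) = Δ·Π!·Σ² = 5/84  (sign -1)
B: Δ: 4! 2! 2! / 9! → 1/3780; sum: t=0:+1/96 t=1:−1/6 t=2:+1/16 = -3/32; 3j²(3 3 2; 1 -1 0) = Δ·Π!·Σ² = 3/140  (sign -1)
I_A²/I_B² = (5/84)/(3/140) = 25/9

25/9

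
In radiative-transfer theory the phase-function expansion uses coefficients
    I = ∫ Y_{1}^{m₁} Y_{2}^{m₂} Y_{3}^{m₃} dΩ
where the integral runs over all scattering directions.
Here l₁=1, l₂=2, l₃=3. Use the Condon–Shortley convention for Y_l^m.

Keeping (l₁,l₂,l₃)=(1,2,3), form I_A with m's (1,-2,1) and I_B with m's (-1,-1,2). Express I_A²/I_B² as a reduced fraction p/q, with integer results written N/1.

1/10

Shared (l₁,l₂,l₃)=(1,2,3): N and (l;000)² cancel in I_A²/I_B².
A: Δ = 0!·2!·4!/7! = 1/105; Racah Σ t=0..0: t=0:+1/48 = 1/48; ⇒ 3j(1 2 3; 1 -2 1)² = 1/105, sgn +1
B: Δ = 0!·2!·4!/7! = 1/105; Racah Σ t=0..0: t=0:+1/12 = 1/12; ⇒ 3j(1 2 3; -1 -1 2)² = 2/21, sgn -1
I_A²/I_B² = (1/105)/(2/21) = 1/10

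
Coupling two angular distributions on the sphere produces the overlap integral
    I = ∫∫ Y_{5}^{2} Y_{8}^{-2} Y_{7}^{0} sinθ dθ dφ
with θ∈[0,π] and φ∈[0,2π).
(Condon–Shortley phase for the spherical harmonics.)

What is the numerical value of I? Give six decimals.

m-sum 0 ✓  L=20 even ✓  3≤7≤13 ✓
Π(2lᵢ+1) = 11×17×15 = 2805
triangle coeff Δ(5,8,7) = 1/814773960
Σ_t [1,5]: t=1:−1/87091200 t=2:+1/4976640 t=3:−1/2073600 t=4:+1/4976640 t=5:−1/87091200 = -1/9676800
(3j)²=360/46189 [(5 8 7; 0 0 0)], sign=+1
Σ_t [0,3]: t=0:+1/74649600 t=1:−1/6912000 t=2:+1/4976640 t=3:−1/26127360 = 41/1306368000
(3j)²=1681/692835 [(5 8 7; 2 -2 0)], sign=-1
⇒ 4πI² = 605160/11408683
I = (-1)√(605160/11408683/(4π)) = -0.06496993

-0.064970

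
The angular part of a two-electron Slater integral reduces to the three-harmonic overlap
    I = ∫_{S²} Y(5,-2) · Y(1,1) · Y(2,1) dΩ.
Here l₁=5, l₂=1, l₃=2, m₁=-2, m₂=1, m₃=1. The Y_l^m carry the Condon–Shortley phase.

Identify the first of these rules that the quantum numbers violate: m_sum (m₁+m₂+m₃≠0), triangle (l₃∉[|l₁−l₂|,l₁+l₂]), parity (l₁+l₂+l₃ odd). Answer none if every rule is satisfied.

triangle

m₁+m₂+m₃ = -2 + 1 + 1 = 0  ✓
triangle: |5−1|=4 ≤ l₃=2 ≤ 5+1=6  ✗
parity: l₁+l₂+l₃ = 8 is even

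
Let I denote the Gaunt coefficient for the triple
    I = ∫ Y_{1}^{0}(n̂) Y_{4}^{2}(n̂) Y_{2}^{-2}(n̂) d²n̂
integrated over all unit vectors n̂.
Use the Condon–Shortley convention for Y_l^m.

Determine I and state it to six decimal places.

0.000000

triangle: need 3≤l₃≤5, have 2; I=0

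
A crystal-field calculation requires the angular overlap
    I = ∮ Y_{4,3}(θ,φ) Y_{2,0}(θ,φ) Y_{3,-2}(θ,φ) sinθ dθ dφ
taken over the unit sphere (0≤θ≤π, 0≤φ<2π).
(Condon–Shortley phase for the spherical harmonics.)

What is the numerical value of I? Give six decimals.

Σmᵢ = 1 ≠ 0, so the φ-integral vanishes; I = 0

0.000000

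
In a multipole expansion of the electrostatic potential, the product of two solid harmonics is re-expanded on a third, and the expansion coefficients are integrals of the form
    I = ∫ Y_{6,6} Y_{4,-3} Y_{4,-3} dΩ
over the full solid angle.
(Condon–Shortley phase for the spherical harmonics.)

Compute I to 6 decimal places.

Checks pass: Σm=0; 14 even; l₃=4∈[2,10].
(2·6+1)(2·4+1)(2·4+1) = 1053
Δ: 6! 6! 2! / 15! → 1/1261260
sum: t=2:+1/4608 t=3:−1/1296 t=4:+1/4608 = -7/20736
3j²(6 4 4; 0 0 0) = Δ·Π!·Σ² = 20/1287  (sign -1)
sum: t=0:+1/518400 = 1/518400
3j²(6 4 4; 6 -3 -3) = Δ·Π!·Σ² = 7/195  (sign -1)
combine: 4πI² = 1053·20/1287·7/195 = 84/143
take √, sign +1: I = 0.21620548

0.216205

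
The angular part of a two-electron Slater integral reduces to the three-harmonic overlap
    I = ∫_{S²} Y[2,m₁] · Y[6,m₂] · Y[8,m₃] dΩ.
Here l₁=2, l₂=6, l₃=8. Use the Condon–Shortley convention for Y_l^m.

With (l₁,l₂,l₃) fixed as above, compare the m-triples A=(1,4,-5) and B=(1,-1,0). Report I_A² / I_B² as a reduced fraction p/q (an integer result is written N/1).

Same 2,6,8: normalisation and zero-m 3j drop out of the ratio.
A: Δ: 0! 4! 12! / 17! → 1/30940; sum: t=0:+1/43545600 = 1/43545600; 3j²(2 6 8; 1 4 -5) = Δ·Π!·Σ² = 33/1190  (sign -1)
B: Δ: 0! 4! 12! / 17! → 1/30940; sum: t=0:+1/3628800 = 1/3628800; 3j²(2 6 8; 1 -1 0) = Δ·Π!·Σ² = 16/1105  (sign +1)
I_A²/I_B² = (33/1190)/(16/1105) = 429/224

429/224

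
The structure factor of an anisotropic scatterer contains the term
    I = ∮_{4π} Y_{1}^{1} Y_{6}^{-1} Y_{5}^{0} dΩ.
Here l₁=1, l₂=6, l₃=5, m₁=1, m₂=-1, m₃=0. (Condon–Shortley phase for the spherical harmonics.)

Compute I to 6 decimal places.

Checks pass: Σm=0; 12 even; l₃=5∈[5,7].
(2·1+1)(2·6+1)(2·5+1) = 429
Δ: 2! 0! 10! / 13! → 1/858
sum: t=1:−1/14400 = -1/14400
3j²(1 6 5; 0 0 0) = Δ·Π!·Σ² = 6/143  (sign +1)
sum: t=0:+1/28800 = 1/28800
3j²(1 6 5; 1 -1 0) = Δ·Π!·Σ² = 7/286  (sign -1)
combine: 4πI² = 429·6/143·7/286 = 63/143
take √, sign -1: I = -0.18723944

-0.187239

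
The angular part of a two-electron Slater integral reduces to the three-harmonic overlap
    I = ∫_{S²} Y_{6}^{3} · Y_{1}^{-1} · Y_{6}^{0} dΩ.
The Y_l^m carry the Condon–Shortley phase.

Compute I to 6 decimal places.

0.000000

m-sum = 3 − 1 + 0 = 2 ≠ 0 ⇒ I = 0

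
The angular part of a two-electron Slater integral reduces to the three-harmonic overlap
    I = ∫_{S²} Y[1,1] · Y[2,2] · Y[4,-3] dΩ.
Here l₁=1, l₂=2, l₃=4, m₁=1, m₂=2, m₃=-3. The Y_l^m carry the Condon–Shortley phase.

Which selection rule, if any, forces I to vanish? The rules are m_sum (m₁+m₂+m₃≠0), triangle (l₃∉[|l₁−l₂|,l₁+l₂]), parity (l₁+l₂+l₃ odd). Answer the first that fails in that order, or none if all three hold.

Σmᵢ = 0  ✓
l₃∈[|l₁−l₂|,l₁+l₂]=[1,3], have l₃=4  ✗
Σlᵢ = 7 ⇒ odd

triangle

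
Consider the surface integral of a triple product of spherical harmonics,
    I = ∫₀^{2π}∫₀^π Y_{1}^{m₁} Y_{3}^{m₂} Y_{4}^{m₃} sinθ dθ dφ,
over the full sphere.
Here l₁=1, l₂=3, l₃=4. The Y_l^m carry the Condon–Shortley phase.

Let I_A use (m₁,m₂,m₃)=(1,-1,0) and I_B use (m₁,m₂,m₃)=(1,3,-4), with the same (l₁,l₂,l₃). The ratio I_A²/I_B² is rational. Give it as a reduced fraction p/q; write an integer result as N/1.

Same 1,3,4: normalisation and zero-m 3j drop out of the ratio.
A: Δ: 0! 2! 6! / 9! → 1/252; sum: t=0:+1/96 = 1/96; 3j²(1 3 4; 1 -1 0) = Δ·Π!·Σ² = 1/42  (sign +1)
B: Δ: 0! 2! 6! / 9! → 1/252; sum: t=0:+1/1440 = 1/1440; 3j²(1 3 4; 1 3 -4) = Δ·Π!·Σ² = 1/9  (sign +1)
I_A²/I_B² = (1/42)/(1/9) = 3/14

3/14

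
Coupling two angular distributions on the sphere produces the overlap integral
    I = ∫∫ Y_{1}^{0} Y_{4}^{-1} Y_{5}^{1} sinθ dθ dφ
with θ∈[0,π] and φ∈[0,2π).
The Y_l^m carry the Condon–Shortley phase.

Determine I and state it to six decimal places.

-0.240571

Rules hold: Σm=0, L=10 even, 3≤5≤5.
N = 3·9·11 = 297
Δ = 0!·2!·8!/11! = 1/495
Racah Σ t=0..0: t=0:+1/576 = 1/576
⇒ 3j(1 4 5; 0 0 0)² = 5/99, sgn -1
Racah Σ t=0..0: t=0:+1/720 = 1/720
⇒ 3j(1 4 5; 0 -1 1)² = 8/165, sgn +1
4πI² = N·(3j₀)²·(3jₘ)² = 8/11
I = -1·√(0.727273/4π) = -0.24057125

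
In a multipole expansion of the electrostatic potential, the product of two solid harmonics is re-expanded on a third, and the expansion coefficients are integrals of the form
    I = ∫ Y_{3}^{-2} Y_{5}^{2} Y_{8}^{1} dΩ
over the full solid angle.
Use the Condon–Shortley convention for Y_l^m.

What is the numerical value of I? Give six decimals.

0.000000

-2 + 2 + 1 = 1 ≠ 0: azimuthal integral kills it; I = 0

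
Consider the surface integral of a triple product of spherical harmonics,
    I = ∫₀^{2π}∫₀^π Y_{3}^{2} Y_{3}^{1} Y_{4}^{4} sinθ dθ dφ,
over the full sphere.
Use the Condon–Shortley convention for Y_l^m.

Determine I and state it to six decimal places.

m-sum = 2 + 1 + 4 = 7 ≠ 0 ⇒ I = 0

0.000000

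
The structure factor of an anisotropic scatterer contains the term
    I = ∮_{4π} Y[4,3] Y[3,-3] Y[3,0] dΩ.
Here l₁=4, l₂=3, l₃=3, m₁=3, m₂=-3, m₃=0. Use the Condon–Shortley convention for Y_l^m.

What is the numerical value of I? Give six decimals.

0.203551

m-sum 0 ✓  L=10 even ✓  1≤3≤7 ✓
Π(2lᵢ+1) = 9×7×7 = 441
triangle coeff Δ(4,3,3) = 1/34650
Σ_t [1,3]: t=1:−1/72 t=2:+1/16 t=3:−1/72 = 5/144
(3j)²=2/77 [(4 3 3; 0 0 0)], sign=-1
Σ_t [0,0]: t=0:+1/288 = 1/288
(3j)²=1/22 [(4 3 3; 3 -3 0)], sign=-1
⇒ 4πI² = 63/121
I = (+1)√(63/121/(4π)) = 0.20355073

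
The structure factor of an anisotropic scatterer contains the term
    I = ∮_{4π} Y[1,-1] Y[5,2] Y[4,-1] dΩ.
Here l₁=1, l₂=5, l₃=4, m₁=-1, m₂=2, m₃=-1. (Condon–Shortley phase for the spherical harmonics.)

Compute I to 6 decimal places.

0.225034

Checks pass: Σm=0; 10 even; l₃=4∈[4,6].
(2·1+1)(2·5+1)(2·4+1) = 297
Δ: 2! 0! 8! / 11! → 1/495
sum: t=1:−1/576 = -1/576
3j²(1 5 4; 0 0 0) = Δ·Π!·Σ² = 5/99  (sign -1)
sum: t=2:+1/1440 = 1/1440
3j²(1 5 4; -1 2 -1) = Δ·Π!·Σ² = 7/165  (sign -1)
combine: 4πI² = 297·5/99·7/165 = 7/11
take √, sign +1: I = 0.22503380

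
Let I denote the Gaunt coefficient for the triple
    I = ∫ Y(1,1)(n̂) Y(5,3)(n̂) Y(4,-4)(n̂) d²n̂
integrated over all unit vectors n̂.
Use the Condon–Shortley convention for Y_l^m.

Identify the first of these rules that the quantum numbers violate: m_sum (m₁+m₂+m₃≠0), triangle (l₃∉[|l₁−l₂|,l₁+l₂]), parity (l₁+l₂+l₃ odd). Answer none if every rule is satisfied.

m₁+m₂+m₃ = 1 + 3 − 4 = 0  ✓
triangle: |1−5|=4 ≤ l₃=4 ≤ 1+5=6  ✓
parity: l₁+l₂+l₃ = 10 is even  ✓

none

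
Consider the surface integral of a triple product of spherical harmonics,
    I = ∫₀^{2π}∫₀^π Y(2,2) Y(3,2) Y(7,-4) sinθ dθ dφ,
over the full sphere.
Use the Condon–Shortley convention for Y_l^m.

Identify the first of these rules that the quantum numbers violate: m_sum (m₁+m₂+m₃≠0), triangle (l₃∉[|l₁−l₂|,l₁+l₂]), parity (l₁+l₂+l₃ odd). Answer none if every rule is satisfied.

triangle

m₁+m₂+m₃ = 2 + 2 − 4 = 0  ✓
triangle: |2−3|=1 ≤ l₃=7 ≤ 2+3=5  ✗
parity: l₁+l₂+l₃ = 12 is even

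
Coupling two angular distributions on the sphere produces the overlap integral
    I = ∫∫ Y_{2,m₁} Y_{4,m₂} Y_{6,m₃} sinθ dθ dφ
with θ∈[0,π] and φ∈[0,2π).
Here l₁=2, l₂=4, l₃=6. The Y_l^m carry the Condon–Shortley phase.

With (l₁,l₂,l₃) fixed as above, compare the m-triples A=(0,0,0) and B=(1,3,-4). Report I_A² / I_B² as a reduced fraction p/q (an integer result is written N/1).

15/16

Same 2,4,6: normalisation and zero-m 3j drop out of the ratio.
A: Δ: 0! 4! 8! / 13! → 1/6435; sum: t=0:+1/2304 = 1/2304; 3j²(2 4 6; 0 0 0) = Δ·Π!·Σ² = 5/143  (sign +1)
B: Δ: 0! 4! 8! / 13! → 1/6435; sum: t=0:+1/30240 = 1/30240; 3j²(2 4 6; 1 3 -4) = Δ·Π!·Σ² = 16/429  (sign +1)
I_A²/I_B² = (5/143)/(16/429) = 15/16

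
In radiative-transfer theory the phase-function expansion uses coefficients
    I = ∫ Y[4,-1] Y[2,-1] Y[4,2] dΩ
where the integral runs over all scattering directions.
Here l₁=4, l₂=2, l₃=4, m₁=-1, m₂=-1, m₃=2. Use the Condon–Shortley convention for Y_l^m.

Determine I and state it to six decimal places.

Checks pass: Σm=0; 10 even; l₃=4∈[2,6].
(2·4+1)(2·2+1)(2·4+1) = 405
Δ: 2! 6! 2! / 11! → 1/13860
sum: t=0:+1/192 t=1:−1/36 t=2:+1/192 = -5/288
3j²(4 2 4; 0 0 0) = Δ·Π!·Σ² = 20/693  (sign -1)
sum: t=0:+1/240 t=1:−1/96 = -1/160
3j²(4 2 4; -1 -1 2) = Δ·Π!·Σ² = 27/1540  (sign -1)
combine: 4πI² = 405·20/693·27/1540 = 1215/5929
take √, sign +1: I = 0.12770047

0.127700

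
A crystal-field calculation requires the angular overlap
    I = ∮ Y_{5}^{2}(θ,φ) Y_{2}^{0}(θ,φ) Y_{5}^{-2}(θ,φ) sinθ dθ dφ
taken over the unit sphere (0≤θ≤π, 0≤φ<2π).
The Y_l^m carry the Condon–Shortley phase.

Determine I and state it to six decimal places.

0.097044

Checks pass: Σm=0; 12 even; l₃=5∈[3,7].
(2·5+1)(2·2+1)(2·5+1) = 605
Δ: 2! 8! 2! / 13! → 1/38610
sum: t=0:+1/2880 t=1:−1/576 t=2:+1/2880 = -1/960
3j²(5 2 5; 0 0 0) = Δ·Π!·Σ² = 10/429  (sign +1)
sum: t=0:+1/2880 t=1:−1/1440 t=2:+1/20160 = -1/3360
3j²(5 2 5; 2 0 -2) = Δ·Π!·Σ² = 6/715  (sign +1)
combine: 4πI² = 605·10/429·6/715 = 20/169
take √, sign +1: I = 0.09704356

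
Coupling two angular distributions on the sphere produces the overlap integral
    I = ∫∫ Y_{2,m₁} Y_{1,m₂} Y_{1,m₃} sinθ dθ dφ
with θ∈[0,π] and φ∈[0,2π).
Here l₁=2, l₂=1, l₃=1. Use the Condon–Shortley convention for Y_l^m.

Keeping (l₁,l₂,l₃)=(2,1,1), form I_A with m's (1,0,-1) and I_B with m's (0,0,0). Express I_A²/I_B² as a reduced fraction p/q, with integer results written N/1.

3/4

Same 2,1,1: normalisation and zero-m 3j drop out of the ratio.
A: Δ: 2! 2! 0! / 5! → 1/30; sum: t=1:−1/2 = -1/2; 3j²(2 1 1; 1 0 -1) = Δ·Π!·Σ² = 1/10  (sign -1)
B: Δ: 2! 2! 0! / 5! → 1/30; sum: t=1:−1/1 = -1/1; 3j²(2 1 1; 0 0 0) = Δ·Π!·Σ² = 2/15  (sign +1)
I_A²/I_B² = (1/10)/(2/15) = 3/4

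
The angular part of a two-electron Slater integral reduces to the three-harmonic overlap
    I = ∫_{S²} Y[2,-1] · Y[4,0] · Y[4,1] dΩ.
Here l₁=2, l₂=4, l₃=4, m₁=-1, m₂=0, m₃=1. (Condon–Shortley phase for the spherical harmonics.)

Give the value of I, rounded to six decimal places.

-0.044869

Checks pass: Σm=0; 10 even; l₃=4∈[2,6].
(2·2+1)(2·4+1)(2·4+1) = 405
Δ: 2! 2! 6! / 11! → 1/13860
sum: t=0:+1/192 t=1:−1/36 t=2:+1/192 = -5/288
3j²(2 4 4; 0 0 0) = Δ·Π!·Σ² = 20/693  (sign -1)
sum: t=1:−1/72 t=2:+1/96 = -1/288
3j²(2 4 4; -1 0 1) = Δ·Π!·Σ² = 1/462  (sign +1)
combine: 4πI² = 405·20/693·1/462 = 150/5929
take √, sign -1: I = -0.04486937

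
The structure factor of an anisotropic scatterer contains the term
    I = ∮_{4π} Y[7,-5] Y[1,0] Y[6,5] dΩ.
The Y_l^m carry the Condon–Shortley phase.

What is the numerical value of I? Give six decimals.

-0.171413

Rules hold: Σm=0, L=14 even, 6≤6≤8.
N = 15·3·13 = 585
Δ = 2!·12!·0!/15! = 1/1365
Racah Σ t=1..1: t=1:−1/518400 = -1/518400
⇒ 3j(7 1 6; 0 0 0)² = 7/195, sgn -1
Racah Σ t=1..1: t=1:−1/39916800 = -1/39916800
⇒ 3j(7 1 6; -5 0 5)² = 8/455, sgn +1
4πI² = N·(3j₀)²·(3jₘ)² = 24/65
I = -1·√(0.369231/4π) = -0.17141310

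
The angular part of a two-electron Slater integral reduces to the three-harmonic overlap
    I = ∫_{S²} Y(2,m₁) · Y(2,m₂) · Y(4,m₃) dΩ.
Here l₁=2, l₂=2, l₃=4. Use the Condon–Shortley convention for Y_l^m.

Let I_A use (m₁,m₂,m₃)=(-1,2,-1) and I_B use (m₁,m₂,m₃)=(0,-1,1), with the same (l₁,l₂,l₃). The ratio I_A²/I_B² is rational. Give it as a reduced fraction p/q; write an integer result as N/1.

Same 2,2,4: normalisation and zero-m 3j drop out of the ratio.
A: Δ: 0! 4! 4! / 9! → 1/630; sum: t=0:+1/144 = 1/144; 3j²(2 2 4; -1 2 -1) = Δ·Π!·Σ² = 1/126  (sign -1)
B: Δ: 0! 4! 4! / 9! → 1/630; sum: t=0:+1/24 = 1/24; 3j²(2 2 4; 0 -1 1) = Δ·Π!·Σ² = 1/21  (sign -1)
I_A²/I_B² = (1/126)/(1/21) = 1/6

1/6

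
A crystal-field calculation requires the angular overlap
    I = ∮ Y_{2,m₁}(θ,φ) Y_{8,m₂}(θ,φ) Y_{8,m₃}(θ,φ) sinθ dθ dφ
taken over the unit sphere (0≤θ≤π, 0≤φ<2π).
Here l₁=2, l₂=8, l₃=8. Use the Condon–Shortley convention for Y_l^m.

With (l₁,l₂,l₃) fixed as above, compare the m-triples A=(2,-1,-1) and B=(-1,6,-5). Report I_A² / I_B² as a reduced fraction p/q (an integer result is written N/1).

Shared (l₁,l₂,l₃)=(2,8,8): N and (l;000)² cancel in I_A²/I_B².
A: Δ = 2!·2!·14!/19! = 1/348840; Racah Σ t=0..0: t=0:+1/101606400 = 1/101606400; ⇒ 3j(2 8 8; 2 -1 -1)² = 36/1615, sgn -1
B: Δ = 2!·2!·14!/19! = 1/348840; Racah Σ t=1..2: t=1:−1/12454041600 t=2:+1/1916006400 = 1/2264371200; ⇒ 3j(2 8 8; -1 6 -5)² = 847/38760, sgn -1
I_A²/I_B² = (36/1615)/(847/38760) = 864/847

864/847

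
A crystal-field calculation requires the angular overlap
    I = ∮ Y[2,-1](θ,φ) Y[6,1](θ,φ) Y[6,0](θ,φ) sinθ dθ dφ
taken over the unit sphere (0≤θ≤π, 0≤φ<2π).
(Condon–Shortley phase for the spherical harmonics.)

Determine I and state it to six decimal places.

-0.030344

Checks pass: Σm=0; 14 even; l₃=6∈[4,8].
(2·2+1)(2·6+1)(2·6+1) = 845
Δ: 2! 2! 10! / 15! → 1/90090
sum: t=0:+1/69120 t=1:−1/14400 t=2:+1/69120 = -7/172800
3j²(2 6 6; 0 0 0) = Δ·Π!·Σ² = 14/715  (sign -1)
sum: t=1:−1/34560 t=2:+1/28800 = 1/172800
3j²(2 6 6; -1 1 0) = Δ·Π!·Σ² = 1/1430  (sign +1)
combine: 4πI² = 845·14/715·1/1430 = 7/605
take √, sign -1: I = -0.03034355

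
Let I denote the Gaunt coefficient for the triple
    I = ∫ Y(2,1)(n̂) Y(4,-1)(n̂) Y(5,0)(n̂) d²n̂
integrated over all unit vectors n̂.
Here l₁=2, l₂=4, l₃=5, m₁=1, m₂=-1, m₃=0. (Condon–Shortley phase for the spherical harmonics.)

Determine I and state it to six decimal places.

0.000000

Σlᵢ=11 odd — θ-integrand is odd under cosθ→−cosθ; I=0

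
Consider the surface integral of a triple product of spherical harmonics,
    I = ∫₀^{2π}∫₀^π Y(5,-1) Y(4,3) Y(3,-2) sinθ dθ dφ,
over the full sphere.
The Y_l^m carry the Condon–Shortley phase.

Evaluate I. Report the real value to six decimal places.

Rules hold: Σm=0, L=12 even, 1≤3≤9.
N = 11·9·7 = 693
Δ = 6!·4!·2!/13! = 1/180180
Racah Σ t=2..4: t=2:+1/576 t=3:−1/144 t=4:+1/576 = -1/288
⇒ 3j(5 4 3; 0 0 0)² = 20/1001, sgn +1
Racah Σ t=5..6: t=5:−1/1440 t=6:+1/17280 = -11/17280
⇒ 3j(5 4 3; -1 3 -2)² = 11/468, sgn +1
4πI² = N·(3j₀)²·(3jₘ)² = 55/169
I = +1·√(0.325444/4π) = 0.16092854

0.160929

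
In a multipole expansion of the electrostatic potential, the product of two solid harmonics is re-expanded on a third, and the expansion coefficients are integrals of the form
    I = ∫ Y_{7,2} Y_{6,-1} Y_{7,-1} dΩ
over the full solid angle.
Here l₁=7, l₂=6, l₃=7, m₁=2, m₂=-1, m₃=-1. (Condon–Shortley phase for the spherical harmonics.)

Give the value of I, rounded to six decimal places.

0.109239

Checks pass: Σm=0; 20 even; l₃=7∈[1,13].
(2·7+1)(2·6+1)(2·7+1) = 2925
Δ: 6! 8! 6! / 21! → 1/2444321880
sum: t=0:+1/2612736000 t=1:−1/20736000 t=2:+1/1658880 t=3:−1/746496 t=4:+1/1658880 t=5:−1/20736000 t=6:+1/2612736000 = -1/4354560
3j²(7 6 7; 0 0 0) = Δ·Π!·Σ² = 1000/138567  (sign +1)
sum: t=0:+1/62208000 t=1:−1/3317760 t=2:+1/1244160 t=3:−1/2488320 t=4:+1/29030400 t=5:−1/3483648000 = 1/6635520
3j²(7 6 7; 2 -1 -1) = Δ·Π!·Σ² = 2625/369512  (sign +1)
combine: 4πI² = 2925·1000/138567·2625/369512 = 24609375/164109517
take √, sign +1: I = 0.10923919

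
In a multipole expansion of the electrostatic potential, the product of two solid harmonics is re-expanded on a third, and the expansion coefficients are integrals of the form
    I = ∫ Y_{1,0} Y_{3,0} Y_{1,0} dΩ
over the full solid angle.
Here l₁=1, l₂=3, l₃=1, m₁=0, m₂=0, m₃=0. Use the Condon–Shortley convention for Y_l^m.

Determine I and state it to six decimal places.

l₃=1 ∉ [2,4] — triangle fails ⇒ I = 0

0.000000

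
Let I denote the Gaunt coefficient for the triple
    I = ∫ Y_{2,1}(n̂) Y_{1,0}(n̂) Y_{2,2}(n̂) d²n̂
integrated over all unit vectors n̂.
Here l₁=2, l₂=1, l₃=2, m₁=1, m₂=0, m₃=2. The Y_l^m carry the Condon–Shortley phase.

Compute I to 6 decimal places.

1 + 0 + 2 = 3 ≠ 0: azimuthal integral kills it; I = 0

0.000000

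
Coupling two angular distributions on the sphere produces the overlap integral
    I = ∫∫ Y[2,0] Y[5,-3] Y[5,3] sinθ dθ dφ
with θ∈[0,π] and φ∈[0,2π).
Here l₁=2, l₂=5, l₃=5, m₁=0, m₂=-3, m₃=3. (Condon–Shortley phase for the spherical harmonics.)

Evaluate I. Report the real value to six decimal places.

Checks pass: Σm=0; 12 even; l₃=5∈[3,7].
(2·2+1)(2·5+1)(2·5+1) = 605
Δ: 2! 2! 8! / 13! → 1/38610
sum: t=0:+1/2880 t=1:−1/576 t=2:+1/2880 = -1/960
3j²(2 5 5; 0 0 0) = Δ·Π!·Σ² = 10/429  (sign +1)
sum: t=0:+1/5760 t=1:−1/5040 t=2:+1/161280 = -1/53760
3j²(2 5 5; 0 -3 3) = Δ·Π!·Σ² = 1/4290  (sign -1)
combine: 4πI² = 605·10/429·1/4290 = 5/1521
take √, sign -1: I = -0.01617393

-0.016174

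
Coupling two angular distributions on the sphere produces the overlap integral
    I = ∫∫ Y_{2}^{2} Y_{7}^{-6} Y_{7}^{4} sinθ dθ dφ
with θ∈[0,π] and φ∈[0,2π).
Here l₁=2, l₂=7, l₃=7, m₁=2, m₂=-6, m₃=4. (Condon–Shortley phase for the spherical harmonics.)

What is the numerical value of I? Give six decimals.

m-sum 0 ✓  L=16 even ✓  5≤7≤9 ✓
Π(2lᵢ+1) = 5×15×15 = 1125
triangle coeff Δ(2,7,7) = 1/185640
Σ_t [0,2]: t=0:+1/2419200 t=1:−1/518400 t=2:+1/2419200 = -1/907200
(3j)²=56/3315 [(2 7 7; 0 0 0)], sign=+1
Σ_t [0,0]: t=0:+1/159667200 = 1/159667200
(3j)²=9/1190 [(2 7 7; 2 -6 4)], sign=-1
⇒ 4πI² = 540/3757
I = (-1)√(540/3757/(4π)) = -0.10694768

-0.106948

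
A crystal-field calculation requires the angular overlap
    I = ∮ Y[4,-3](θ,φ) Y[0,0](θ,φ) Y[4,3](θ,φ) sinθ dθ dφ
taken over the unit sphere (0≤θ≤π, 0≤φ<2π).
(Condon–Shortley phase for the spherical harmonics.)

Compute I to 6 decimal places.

-0.282095

Checks pass: Σm=0; 8 even; l₃=4∈[4,4].
(2·4+1)(2·0+1)(2·4+1) = 81
Δ: 0! 8! 0! / 9! → 1/9
sum: t=0:+1/576 = 1/576
3j²(4 0 4; 0 0 0) = Δ·Π!·Σ² = 1/9  (sign +1)
sum: t=0:+1/5040 = 1/5040
3j²(4 0 4; -3 0 3) = Δ·Π!·Σ² = 1/9  (sign -1)
combine: 4πI² = 81·1/9·1/9 = 1/1
take √, sign -1: I = -0.28209479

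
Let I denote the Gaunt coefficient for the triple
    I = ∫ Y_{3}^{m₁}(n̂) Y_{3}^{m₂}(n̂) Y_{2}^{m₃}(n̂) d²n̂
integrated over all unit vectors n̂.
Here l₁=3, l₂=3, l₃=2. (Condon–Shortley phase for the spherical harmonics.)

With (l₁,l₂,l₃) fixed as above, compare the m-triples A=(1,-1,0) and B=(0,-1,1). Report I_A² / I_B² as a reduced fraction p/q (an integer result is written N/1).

9/2

l's match ⇒ only the (l;m) 3-j factors differ between A and B.
A: triangle coeff Δ(3,3,2) = 1/3780; Σ_t [0,2]: t=0:+1/96 t=1:−1/6 t=2:+1/16 = -3/32; (3j)²=3/140 [(3 3 2; 1 -1 0)], sign=-1
B: triangle coeff Δ(3,3,2) = 1/3780; Σ_t [1,2]: t=1:−1/12 t=2:+1/8 = 1/24; (3j)²=1/210 [(3 3 2; 0 -1 1)], sign=-1
I_A²/I_B² = (3/140)/(1/210) = 9/2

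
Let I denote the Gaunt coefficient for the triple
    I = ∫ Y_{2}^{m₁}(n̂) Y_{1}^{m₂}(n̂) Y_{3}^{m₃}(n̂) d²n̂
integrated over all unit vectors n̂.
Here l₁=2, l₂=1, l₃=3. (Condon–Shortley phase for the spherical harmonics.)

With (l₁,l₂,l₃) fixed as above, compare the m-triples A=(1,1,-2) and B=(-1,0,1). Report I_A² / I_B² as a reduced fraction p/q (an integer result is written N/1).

l's match ⇒ only the (l;m) 3-j factors differ between A and B.
A: triangle coeff Δ(2,1,3) = 1/105; Σ_t [0,0]: t=0:+1/12 = 1/12; (3j)²=2/21 [(2 1 3; 1 1 -2)], sign=-1
B: triangle coeff Δ(2,1,3) = 1/105; Σ_t [0,0]: t=0:+1/6 = 1/6; (3j)²=8/105 [(2 1 3; -1 0 1)], sign=+1
I_A²/I_B² = (2/21)/(8/105) = 5/4

5/4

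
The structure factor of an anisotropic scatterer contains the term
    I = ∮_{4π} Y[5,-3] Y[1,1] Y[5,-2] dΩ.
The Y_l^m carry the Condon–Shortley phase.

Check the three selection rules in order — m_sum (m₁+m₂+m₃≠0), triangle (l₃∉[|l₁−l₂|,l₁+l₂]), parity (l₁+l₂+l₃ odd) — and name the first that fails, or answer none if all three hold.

Σmᵢ = -4  ✗
l₃∈[|l₁−l₂|,l₁+l₂]=[4,6], have l₃=5
Σlᵢ = 11 ⇒ odd

m_sum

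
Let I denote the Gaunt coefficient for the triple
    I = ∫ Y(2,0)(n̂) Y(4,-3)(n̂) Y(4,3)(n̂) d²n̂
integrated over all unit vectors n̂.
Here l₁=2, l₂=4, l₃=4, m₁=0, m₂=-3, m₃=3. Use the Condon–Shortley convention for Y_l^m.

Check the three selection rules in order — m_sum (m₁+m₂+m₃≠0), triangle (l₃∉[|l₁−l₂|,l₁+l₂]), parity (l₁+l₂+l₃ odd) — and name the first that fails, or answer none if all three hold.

Σmᵢ = 0  ✓
l₃∈[|l₁−l₂|,l₁+l₂]=[2,6], have l₃=4  ✓
Σlᵢ = 10 ⇒ even  ✓

none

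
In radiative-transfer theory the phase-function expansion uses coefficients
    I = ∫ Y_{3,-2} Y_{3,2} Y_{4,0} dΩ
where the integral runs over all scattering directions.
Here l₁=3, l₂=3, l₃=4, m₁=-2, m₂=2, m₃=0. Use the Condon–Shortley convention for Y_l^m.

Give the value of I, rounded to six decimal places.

m-sum 0 ✓  L=10 even ✓  0≤4≤6 ✓
Π(2lᵢ+1) = 7×7×9 = 441
triangle coeff Δ(3,3,4) = 1/34650
Σ_t [0,2]: t=0:+1/72 t=1:−1/16 t=2:+1/72 = -5/144
(3j)²=2/77 [(3 3 4; 0 0 0)], sign=-1
Σ_t [1,2]: t=1:−1/576 t=2:+1/72 = 7/576
(3j)²=7/198 [(3 3 4; -2 2 0)], sign=+1
⇒ 4πI² = 49/121
I = (-1)√(49/121/(4π)) = -0.17951487

-0.179515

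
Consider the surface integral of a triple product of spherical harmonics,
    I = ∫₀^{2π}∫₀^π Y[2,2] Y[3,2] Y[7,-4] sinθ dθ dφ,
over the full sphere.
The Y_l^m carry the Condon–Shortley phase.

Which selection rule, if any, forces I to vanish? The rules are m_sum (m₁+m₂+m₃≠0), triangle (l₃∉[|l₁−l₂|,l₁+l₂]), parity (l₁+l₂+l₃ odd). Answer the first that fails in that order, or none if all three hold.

triangle

m₁+m₂+m₃ = 2 + 2 − 4 = 0  ✓
triangle: |2−3|=1 ≤ l₃=7 ≤ 2+3=5  ✗
parity: l₁+l₂+l₃ = 12 is even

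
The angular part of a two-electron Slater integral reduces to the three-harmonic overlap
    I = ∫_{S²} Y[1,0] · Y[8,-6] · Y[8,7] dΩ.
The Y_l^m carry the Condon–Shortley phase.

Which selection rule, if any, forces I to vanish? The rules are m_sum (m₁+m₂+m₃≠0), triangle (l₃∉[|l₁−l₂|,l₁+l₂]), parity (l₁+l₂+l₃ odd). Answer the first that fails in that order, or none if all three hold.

m₁+m₂+m₃ = 0 − 6 + 7 = 1  ✗
triangle: |1−8|=7 ≤ l₃=8 ≤ 1+8=9
parity: l₁+l₂+l₃ = 17 is odd

m_sum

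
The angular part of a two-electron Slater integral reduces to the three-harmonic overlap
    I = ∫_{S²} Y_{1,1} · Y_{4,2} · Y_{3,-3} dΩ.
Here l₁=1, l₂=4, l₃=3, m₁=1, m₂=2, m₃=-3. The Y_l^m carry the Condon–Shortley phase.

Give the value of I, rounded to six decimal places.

m-sum 0 ✓  L=8 even ✓  3≤3≤5 ✓
Π(2lᵢ+1) = 3×9×7 = 189
triangle coeff Δ(1,4,3) = 1/252
Σ_t [1,1]: t=1:−1/36 = -1/36
(3j)²=4/63 [(1 4 3; 0 0 0)], sign=+1
Σ_t [0,0]: t=0:+1/1440 = 1/1440
(3j)²=1/252 [(1 4 3; 1 2 -3)], sign=+1
⇒ 4πI² = 1/21
I = (+1)√(1/21/(4π)) = 0.06155813

0.061558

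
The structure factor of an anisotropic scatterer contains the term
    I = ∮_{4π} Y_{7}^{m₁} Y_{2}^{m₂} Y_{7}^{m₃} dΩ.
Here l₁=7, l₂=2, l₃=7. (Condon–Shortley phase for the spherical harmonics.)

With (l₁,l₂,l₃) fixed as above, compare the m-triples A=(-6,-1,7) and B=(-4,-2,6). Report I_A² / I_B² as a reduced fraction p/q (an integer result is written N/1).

91/36

l's match ⇒ only the (l;m) 3-j factors differ between A and B.
A: triangle coeff Δ(7,2,7) = 1/185640; Σ_t [1,1]: t=1:−1/958003200 = -1/958003200; (3j)²=13/680 [(7 2 7; -6 -1 7)], sign=-1
B: triangle coeff Δ(7,2,7) = 1/185640; Σ_t [0,0]: t=0:+1/159667200 = 1/159667200; (3j)²=9/1190 [(7 2 7; -4 -2 6)], sign=-1
I_A²/I_B² = (13/680)/(9/1190) = 91/36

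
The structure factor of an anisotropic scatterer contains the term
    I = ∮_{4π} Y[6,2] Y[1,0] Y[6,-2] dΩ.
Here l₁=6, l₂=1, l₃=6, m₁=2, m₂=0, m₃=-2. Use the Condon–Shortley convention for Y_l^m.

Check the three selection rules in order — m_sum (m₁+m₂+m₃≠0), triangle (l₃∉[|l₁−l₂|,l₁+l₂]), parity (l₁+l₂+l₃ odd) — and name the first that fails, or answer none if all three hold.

Σmᵢ = 0  ✓
l₃∈[|l₁−l₂|,l₁+l₂]=[5,7], have l₃=6  ✓
Σlᵢ = 13 ⇒ odd  ✗

parity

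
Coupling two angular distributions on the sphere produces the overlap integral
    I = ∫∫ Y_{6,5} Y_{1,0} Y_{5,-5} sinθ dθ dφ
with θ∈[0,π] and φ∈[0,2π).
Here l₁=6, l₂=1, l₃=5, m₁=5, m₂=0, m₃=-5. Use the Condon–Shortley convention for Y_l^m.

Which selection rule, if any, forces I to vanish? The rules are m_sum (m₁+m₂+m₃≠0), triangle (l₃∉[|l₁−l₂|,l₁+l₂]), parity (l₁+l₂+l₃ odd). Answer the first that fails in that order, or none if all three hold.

none

Σmᵢ = 0  ✓
l₃∈[|l₁−l₂|,l₁+l₂]=[5,7], have l₃=5  ✓
Σlᵢ = 12 ⇒ even  ✓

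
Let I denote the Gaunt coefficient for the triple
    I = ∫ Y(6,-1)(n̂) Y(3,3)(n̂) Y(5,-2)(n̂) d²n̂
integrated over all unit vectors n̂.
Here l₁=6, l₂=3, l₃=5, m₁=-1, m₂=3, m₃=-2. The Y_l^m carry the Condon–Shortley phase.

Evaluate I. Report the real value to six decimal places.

0.145631

Checks pass: Σm=0; 14 even; l₃=5∈[3,9].
(2·6+1)(2·3+1)(2·5+1) = 1001
Δ: 4! 8! 2! / 15! → 1/675675
sum: t=1:−1/8640 t=2:+1/2304 t=3:−1/8640 = 7/34560
3j²(6 3 5; 0 0 0) = Δ·Π!·Σ² = 7/429  (sign -1)
sum: t=4:+1/34560 = 1/34560
3j²(6 3 5; -1 3 -2) = Δ·Π!·Σ² = 7/429  (sign -1)
combine: 4πI² = 1001·7/429·7/429 = 343/1287
take √, sign +1: I = 0.14563067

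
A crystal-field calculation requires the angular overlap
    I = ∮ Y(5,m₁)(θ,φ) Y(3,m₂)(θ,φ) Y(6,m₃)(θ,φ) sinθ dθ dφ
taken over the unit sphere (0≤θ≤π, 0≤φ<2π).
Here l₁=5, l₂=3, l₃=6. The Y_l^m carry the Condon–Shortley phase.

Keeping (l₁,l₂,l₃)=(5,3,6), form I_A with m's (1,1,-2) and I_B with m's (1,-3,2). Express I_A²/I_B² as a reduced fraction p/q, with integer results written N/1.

3/5

Shared (l₁,l₂,l₃)=(5,3,6): N and (l;000)² cancel in I_A²/I_B².
A: Δ = 2!·8!·4!/15! = 1/675675; Racah Σ t=0..2: t=0:+1/27648 t=1:−1/4320 t=2:+1/11520 = -1/9216; ⇒ 3j(5 3 6; 1 1 -2)² = 2/143, sgn -1
B: Δ = 2!·8!·4!/15! = 1/675675; Racah Σ t=0..0: t=0:+1/27648 = 1/27648; ⇒ 3j(5 3 6; 1 -3 2)² = 10/429, sgn +1
I_A²/I_B² = (2/143)/(10/429) = 3/5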